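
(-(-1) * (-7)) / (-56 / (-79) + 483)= -79 / 5459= -0.01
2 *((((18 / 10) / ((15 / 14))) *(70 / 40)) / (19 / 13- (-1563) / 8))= 0.03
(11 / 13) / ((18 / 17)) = 187 / 234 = 0.80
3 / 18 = 0.17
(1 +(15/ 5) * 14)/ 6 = 43/ 6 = 7.17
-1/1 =-1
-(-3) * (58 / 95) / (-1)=-174 / 95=-1.83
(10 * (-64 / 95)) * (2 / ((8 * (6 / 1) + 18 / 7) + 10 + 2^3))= -56 / 285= -0.20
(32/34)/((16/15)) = 15/17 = 0.88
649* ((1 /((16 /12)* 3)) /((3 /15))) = 3245 /4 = 811.25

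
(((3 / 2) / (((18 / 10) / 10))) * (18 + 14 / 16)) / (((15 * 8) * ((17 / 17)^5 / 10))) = 3775 / 288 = 13.11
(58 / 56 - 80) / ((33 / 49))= -469 / 4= -117.25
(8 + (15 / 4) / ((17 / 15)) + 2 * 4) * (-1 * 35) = -45955 / 68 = -675.81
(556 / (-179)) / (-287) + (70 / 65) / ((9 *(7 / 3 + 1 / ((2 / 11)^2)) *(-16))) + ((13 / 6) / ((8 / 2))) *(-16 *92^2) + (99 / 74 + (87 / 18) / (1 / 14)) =-73285.65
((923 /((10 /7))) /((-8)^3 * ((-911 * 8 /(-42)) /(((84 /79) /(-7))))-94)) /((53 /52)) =5291559 /4881592295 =0.00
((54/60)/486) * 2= 1/270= 0.00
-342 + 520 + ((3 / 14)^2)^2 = 6838129 / 38416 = 178.00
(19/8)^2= 361/64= 5.64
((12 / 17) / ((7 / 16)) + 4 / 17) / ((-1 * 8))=-55 / 238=-0.23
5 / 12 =0.42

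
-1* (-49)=49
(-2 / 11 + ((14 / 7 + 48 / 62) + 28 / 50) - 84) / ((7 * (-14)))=344613 / 417725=0.82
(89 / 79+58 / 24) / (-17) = -3359 / 16116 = -0.21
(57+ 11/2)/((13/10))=625/13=48.08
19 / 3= 6.33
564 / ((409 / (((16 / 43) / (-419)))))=-9024 / 7368953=-0.00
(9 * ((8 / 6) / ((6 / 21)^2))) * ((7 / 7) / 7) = 21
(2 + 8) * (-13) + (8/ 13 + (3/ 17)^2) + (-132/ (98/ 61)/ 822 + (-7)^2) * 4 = 66.25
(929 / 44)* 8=1858 / 11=168.91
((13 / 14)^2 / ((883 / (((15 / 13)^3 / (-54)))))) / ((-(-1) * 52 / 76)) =-2375 / 58496984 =-0.00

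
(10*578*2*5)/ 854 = 28900/ 427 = 67.68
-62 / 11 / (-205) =62 / 2255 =0.03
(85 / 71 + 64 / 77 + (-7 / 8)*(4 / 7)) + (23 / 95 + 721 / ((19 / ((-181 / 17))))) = -402.26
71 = 71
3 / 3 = 1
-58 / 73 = -0.79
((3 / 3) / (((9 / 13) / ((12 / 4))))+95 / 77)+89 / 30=6571 / 770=8.53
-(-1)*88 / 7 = 88 / 7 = 12.57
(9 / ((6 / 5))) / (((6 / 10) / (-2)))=-25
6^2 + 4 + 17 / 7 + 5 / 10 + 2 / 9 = 5437 / 126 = 43.15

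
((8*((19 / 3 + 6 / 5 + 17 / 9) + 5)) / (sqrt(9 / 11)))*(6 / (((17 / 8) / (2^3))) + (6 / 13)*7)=3291728*sqrt(11) / 3315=3293.34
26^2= 676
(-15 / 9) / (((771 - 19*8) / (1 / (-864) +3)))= -12955 / 1604448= -0.01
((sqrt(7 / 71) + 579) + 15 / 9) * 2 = 2 * sqrt(497) / 71 + 3484 / 3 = 1161.96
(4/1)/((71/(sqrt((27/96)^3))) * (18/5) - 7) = 6300/660722927 + 1090560 * sqrt(2)/660722927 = 0.00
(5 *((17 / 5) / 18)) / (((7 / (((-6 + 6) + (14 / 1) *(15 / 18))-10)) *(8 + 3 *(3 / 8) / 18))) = 680 / 24381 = 0.03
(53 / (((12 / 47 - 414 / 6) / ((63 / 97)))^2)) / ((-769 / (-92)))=0.00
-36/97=-0.37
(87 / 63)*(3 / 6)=29 / 42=0.69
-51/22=-2.32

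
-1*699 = -699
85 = 85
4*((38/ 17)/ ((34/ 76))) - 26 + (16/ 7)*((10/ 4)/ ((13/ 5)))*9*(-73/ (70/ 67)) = -255536926/ 184093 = -1388.09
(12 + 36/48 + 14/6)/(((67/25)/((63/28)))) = 13575/1072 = 12.66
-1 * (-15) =15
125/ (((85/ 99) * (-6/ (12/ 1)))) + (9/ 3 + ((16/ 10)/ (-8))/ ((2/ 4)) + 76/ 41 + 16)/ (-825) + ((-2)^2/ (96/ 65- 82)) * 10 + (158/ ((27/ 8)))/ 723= -14278359720178889/ 48959983227375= -291.63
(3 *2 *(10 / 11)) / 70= 6 / 77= 0.08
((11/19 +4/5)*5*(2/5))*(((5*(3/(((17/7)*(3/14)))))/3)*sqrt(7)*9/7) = 90.14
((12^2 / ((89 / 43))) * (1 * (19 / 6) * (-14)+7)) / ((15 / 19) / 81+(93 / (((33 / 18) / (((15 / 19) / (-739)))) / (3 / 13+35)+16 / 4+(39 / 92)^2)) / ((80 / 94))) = 1062.70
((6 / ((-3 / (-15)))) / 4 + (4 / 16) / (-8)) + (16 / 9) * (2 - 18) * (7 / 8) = -5017 / 288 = -17.42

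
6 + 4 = 10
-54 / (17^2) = -54 / 289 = -0.19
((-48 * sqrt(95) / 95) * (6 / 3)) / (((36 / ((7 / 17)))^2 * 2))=-49 * sqrt(95) / 741285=-0.00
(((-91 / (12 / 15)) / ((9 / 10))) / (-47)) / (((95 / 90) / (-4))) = -9100 / 893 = -10.19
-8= -8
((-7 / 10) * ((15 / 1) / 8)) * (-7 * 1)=147 / 16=9.19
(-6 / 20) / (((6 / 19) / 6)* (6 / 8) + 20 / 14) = -0.20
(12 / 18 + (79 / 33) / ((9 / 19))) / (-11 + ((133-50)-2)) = 1699 / 20790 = 0.08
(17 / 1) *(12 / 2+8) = 238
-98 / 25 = -3.92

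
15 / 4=3.75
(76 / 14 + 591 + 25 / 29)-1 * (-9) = 123077 / 203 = 606.29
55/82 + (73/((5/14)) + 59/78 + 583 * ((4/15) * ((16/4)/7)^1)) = 1099396/3731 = 294.67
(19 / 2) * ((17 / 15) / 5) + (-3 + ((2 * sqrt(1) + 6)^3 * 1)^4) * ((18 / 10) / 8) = 9277129360247 / 600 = 15461882267.08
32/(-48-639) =-32/687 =-0.05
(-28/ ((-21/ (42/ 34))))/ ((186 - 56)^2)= 7/ 71825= 0.00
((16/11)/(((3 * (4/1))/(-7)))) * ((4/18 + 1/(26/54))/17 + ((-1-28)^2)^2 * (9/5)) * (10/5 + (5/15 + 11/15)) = -16307417621488/4922775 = -3312647.36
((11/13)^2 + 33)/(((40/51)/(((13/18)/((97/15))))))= 48433/10088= 4.80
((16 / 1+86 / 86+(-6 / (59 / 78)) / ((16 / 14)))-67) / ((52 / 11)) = -73909 / 6136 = -12.05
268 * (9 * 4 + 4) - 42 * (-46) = 12652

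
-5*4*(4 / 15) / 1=-16 / 3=-5.33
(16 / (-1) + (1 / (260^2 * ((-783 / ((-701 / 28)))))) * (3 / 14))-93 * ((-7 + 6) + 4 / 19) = 7545673712519 / 131409532800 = 57.42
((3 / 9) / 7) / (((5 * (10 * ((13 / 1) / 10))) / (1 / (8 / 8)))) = 0.00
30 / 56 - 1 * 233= -6509 / 28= -232.46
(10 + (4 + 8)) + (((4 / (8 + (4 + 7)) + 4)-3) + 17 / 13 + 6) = 7538 / 247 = 30.52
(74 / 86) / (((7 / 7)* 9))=37 / 387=0.10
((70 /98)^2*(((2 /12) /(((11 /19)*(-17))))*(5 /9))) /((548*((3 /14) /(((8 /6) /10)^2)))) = -0.00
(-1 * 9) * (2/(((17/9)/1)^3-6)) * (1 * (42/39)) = -26244/1001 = -26.22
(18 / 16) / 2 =9 / 16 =0.56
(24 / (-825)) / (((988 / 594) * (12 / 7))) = -63 / 6175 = -0.01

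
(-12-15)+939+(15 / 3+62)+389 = 1368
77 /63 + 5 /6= 37 /18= 2.06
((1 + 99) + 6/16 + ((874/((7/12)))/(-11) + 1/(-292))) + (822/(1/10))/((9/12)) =491237797/44968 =10924.16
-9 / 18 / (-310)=1 / 620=0.00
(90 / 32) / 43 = 45 / 688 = 0.07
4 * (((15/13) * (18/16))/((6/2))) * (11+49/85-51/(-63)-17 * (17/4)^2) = -25247883/49504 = -510.02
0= 0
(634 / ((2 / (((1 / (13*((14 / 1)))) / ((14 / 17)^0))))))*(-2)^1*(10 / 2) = -1585 / 91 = -17.42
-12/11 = -1.09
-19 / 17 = -1.12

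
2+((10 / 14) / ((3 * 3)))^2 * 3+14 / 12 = 8429 / 2646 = 3.19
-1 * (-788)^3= 489303872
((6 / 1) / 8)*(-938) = -1407 / 2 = -703.50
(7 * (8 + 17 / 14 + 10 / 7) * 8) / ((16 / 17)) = 2533 / 4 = 633.25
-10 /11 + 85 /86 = 75 /946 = 0.08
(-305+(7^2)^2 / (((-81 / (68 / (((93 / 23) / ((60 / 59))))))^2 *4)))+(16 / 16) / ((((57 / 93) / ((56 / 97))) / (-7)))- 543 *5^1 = -121344503328479612 / 40450396588443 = -2999.83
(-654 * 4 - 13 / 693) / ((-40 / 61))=110586961 / 27720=3989.43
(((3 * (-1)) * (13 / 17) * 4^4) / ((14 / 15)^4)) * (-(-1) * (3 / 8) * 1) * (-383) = 4537113750 / 40817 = 111157.45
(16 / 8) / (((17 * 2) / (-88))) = -88 / 17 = -5.18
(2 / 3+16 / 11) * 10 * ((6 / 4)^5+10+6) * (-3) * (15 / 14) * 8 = -12869.32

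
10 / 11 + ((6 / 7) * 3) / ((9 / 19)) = 488 / 77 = 6.34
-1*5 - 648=-653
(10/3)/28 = 5/42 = 0.12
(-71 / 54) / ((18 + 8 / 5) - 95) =355 / 20358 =0.02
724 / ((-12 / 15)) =-905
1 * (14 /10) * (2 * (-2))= -28 /5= -5.60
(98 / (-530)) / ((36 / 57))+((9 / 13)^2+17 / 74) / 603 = -1165430633 / 3996792540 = -0.29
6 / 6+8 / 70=39 / 35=1.11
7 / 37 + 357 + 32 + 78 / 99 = 476162 / 1221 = 389.98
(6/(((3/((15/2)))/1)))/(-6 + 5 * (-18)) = -0.16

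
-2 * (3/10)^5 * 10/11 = -243/55000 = -0.00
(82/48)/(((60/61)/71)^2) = 769060001/86400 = 8901.16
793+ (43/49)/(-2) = 77671/98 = 792.56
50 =50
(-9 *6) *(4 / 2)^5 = -1728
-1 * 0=0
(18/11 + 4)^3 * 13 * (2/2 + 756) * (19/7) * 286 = 1367910990.45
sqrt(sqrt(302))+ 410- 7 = 302^(1 / 4)+ 403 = 407.17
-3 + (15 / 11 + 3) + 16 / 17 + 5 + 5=2301 / 187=12.30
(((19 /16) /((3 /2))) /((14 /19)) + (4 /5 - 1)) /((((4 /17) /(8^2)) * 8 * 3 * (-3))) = -24973 /7560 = -3.30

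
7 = 7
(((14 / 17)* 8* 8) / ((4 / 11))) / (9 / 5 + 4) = 12320 / 493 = 24.99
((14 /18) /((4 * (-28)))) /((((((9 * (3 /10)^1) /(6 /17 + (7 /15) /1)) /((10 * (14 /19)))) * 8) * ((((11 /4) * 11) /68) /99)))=-0.43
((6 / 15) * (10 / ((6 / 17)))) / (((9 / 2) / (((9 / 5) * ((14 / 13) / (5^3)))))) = 952 / 24375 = 0.04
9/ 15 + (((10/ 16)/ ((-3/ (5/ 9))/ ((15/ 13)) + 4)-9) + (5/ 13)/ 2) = -80681/ 8840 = -9.13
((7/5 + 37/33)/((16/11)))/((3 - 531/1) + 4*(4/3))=-0.00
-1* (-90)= 90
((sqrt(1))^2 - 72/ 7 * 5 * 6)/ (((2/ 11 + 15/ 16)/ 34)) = -12883552/ 1379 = -9342.68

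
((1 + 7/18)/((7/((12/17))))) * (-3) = -50/119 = -0.42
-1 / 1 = -1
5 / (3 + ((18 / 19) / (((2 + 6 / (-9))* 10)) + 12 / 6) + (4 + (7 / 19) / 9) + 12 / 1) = 17100 / 72203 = 0.24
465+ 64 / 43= 20059 / 43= 466.49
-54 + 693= 639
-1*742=-742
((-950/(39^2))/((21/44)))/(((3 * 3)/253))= -10575400/287469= -36.79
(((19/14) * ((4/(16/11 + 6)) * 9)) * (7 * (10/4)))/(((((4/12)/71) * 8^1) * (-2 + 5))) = 1017.92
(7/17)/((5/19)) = 133/85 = 1.56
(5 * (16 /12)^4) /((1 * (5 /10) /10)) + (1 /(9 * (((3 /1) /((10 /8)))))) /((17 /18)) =870535 /2754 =316.10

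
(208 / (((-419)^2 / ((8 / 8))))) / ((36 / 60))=1040 / 526683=0.00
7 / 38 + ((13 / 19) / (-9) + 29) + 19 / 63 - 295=-70647 / 266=-265.59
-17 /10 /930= -17 /9300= -0.00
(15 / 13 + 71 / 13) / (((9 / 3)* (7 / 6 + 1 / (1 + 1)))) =86 / 65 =1.32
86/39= 2.21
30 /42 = 5 /7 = 0.71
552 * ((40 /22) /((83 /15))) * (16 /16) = 165600 /913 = 181.38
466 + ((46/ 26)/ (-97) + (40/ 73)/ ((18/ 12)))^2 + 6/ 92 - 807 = -1195622519516069/ 3508134490926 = -340.81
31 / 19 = 1.63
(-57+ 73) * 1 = 16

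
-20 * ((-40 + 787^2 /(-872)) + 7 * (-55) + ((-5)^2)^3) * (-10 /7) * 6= 1895254650 /763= 2483951.05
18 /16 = 9 /8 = 1.12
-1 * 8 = -8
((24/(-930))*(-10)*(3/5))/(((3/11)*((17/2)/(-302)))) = -53152/2635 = -20.17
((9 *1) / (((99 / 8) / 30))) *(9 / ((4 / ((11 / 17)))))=540 / 17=31.76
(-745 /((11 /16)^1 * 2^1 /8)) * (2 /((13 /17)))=-1621120 /143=-11336.50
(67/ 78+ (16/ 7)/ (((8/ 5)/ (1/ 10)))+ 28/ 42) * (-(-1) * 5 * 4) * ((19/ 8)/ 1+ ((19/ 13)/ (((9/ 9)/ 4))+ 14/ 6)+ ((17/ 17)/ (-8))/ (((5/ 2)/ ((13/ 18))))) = 22422443/ 63882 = 351.00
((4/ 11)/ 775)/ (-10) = -0.00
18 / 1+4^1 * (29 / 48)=245 / 12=20.42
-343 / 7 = -49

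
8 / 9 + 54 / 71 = 1054 / 639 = 1.65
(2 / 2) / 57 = 1 / 57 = 0.02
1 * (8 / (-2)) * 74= -296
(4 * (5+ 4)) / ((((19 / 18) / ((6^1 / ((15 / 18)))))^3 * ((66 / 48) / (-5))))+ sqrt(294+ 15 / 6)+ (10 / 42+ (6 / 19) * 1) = -1645625506241 / 39610725+ sqrt(1186) / 2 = -41527.73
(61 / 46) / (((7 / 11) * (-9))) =-671 / 2898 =-0.23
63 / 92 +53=4939 / 92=53.68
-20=-20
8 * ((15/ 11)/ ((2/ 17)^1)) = 1020/ 11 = 92.73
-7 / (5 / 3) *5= -21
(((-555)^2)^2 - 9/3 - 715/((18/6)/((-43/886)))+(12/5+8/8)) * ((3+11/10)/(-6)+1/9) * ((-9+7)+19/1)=-2207918607548724541/2392200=-922965725085.16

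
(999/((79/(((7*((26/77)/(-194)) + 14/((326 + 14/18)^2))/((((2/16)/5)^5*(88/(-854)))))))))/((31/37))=44943798712659840000000/248619929359153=180773113.52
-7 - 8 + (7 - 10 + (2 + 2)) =-14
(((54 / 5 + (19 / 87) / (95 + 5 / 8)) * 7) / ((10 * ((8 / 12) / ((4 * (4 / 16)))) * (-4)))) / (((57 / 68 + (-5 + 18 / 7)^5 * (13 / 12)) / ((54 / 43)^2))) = 10276868271411 / 208394263030000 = 0.05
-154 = -154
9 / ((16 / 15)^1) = 135 / 16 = 8.44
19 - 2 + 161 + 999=1177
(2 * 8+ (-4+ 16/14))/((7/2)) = 184/49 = 3.76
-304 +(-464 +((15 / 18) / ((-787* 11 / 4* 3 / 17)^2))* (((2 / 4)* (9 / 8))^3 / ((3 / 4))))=-7367260458291 / 9592787072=-768.00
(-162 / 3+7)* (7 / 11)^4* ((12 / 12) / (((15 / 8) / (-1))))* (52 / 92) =11736088 / 5051145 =2.32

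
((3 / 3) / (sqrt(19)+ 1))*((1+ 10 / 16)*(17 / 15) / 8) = -221 / 17280+ 221*sqrt(19) / 17280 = 0.04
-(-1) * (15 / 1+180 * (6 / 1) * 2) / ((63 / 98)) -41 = 3342.33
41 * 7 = 287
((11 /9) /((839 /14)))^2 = 23716 /57017601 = 0.00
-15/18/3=-5/18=-0.28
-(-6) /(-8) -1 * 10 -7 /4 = -25 /2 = -12.50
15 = 15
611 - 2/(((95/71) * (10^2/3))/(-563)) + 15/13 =39359447/61750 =637.40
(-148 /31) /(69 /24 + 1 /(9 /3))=-3552 /2387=-1.49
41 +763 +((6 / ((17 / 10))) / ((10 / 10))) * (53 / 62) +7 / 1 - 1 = 428460 / 527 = 813.02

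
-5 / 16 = -0.31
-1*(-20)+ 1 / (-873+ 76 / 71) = 1238069 / 61907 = 20.00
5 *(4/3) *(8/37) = 160/111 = 1.44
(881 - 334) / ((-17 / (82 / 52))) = -22427 / 442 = -50.74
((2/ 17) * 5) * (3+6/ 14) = 240/ 119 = 2.02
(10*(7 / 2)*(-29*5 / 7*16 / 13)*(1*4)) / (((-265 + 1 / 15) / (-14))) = -4872000 / 25831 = -188.61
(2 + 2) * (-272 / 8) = -136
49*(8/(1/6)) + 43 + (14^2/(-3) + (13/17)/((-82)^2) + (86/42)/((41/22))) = 5594928005/2400468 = 2330.77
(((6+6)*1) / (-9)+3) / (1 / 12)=20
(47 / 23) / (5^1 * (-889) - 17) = -47 / 102626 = -0.00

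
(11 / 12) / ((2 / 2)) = 11 / 12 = 0.92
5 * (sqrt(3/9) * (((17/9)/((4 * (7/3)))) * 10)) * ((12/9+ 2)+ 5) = 48.69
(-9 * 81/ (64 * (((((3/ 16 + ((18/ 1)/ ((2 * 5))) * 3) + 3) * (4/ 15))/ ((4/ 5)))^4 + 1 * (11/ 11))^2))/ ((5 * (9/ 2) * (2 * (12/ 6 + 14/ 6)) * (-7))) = 1274019840000000/ 708870358676802809851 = 0.00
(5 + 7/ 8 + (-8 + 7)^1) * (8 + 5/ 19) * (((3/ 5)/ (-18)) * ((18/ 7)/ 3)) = -6123/ 5320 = -1.15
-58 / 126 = -29 / 63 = -0.46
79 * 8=632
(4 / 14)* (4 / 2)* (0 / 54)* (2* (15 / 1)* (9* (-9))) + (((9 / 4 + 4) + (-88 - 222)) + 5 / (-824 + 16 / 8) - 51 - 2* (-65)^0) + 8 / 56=-356.61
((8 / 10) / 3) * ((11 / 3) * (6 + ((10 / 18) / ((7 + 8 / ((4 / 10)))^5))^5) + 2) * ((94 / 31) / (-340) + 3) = 81528230947417250944785836129772831444682734746 / 4258922963316874489300709696003921581668373725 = 19.14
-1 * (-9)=9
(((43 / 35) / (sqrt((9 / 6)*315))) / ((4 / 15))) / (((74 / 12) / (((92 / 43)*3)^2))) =38088*sqrt(210) / 389795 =1.42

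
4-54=-50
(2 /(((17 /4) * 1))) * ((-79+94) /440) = 3 /187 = 0.02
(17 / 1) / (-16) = -17 / 16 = -1.06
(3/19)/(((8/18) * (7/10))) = 135/266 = 0.51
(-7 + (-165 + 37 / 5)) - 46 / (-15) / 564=-139247 / 846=-164.59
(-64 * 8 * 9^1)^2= 21233664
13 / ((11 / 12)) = 14.18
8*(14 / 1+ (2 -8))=64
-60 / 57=-20 / 19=-1.05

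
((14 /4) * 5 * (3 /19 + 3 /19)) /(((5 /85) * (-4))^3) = -515865 /1216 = -424.23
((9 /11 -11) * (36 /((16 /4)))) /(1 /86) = -7880.73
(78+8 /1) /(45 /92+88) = 7912 /8141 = 0.97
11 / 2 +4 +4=27 / 2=13.50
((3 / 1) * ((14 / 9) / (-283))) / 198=-0.00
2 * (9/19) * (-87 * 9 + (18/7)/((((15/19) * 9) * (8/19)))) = -985497/1330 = -740.98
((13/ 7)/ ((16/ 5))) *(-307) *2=-19955/ 56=-356.34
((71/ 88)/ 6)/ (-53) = -71/ 27984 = -0.00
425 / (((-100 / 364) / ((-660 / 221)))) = 4620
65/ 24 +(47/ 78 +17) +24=13825/ 312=44.31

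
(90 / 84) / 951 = 0.00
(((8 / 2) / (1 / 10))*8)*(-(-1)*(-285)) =-91200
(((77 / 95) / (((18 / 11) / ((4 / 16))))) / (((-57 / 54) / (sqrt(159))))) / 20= -847 * sqrt(159) / 144400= -0.07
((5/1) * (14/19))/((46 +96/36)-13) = 210/2033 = 0.10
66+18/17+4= 1208/17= 71.06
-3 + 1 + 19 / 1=17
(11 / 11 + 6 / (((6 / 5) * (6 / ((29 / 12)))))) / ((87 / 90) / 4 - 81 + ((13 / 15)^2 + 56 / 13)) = -70525 / 1771369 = -0.04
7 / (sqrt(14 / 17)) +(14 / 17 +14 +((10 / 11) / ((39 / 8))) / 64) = sqrt(238) / 2 +432517 / 29172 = 22.54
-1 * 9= -9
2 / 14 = 1 / 7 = 0.14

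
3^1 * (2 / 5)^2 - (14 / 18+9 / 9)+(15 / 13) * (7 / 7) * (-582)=-1968046 / 2925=-672.84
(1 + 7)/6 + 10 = 34/3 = 11.33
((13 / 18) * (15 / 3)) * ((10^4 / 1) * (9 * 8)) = 2600000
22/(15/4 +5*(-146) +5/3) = -264/8695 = -0.03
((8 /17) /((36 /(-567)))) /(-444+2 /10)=0.02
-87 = -87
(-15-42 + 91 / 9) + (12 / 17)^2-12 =-151874 / 2601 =-58.39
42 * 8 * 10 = 3360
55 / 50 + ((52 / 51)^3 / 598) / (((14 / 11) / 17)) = 14116553 / 12562830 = 1.12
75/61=1.23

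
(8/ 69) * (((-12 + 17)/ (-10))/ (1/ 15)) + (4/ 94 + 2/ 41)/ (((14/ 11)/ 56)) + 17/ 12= 2428321/ 531852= 4.57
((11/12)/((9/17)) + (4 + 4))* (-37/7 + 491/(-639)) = -7115270/120771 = -58.92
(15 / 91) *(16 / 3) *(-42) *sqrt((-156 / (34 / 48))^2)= -138240 / 17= -8131.76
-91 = -91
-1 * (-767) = 767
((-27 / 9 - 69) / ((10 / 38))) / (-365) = 1368 / 1825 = 0.75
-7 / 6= -1.17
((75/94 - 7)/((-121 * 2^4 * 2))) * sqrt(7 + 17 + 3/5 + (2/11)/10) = 53 * sqrt(74470)/1819840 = 0.01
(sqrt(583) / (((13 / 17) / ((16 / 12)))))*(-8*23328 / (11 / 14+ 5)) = -731136*sqrt(583) / 13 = -1357966.62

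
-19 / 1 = -19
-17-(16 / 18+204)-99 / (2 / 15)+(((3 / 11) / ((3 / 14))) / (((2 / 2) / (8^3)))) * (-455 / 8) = -7529189 / 198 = -38026.21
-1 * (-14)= 14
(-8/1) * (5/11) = -40/11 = -3.64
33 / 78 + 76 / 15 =2141 / 390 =5.49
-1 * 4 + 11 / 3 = -1 / 3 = -0.33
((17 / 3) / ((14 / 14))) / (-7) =-17 / 21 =-0.81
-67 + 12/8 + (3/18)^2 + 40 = -917/36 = -25.47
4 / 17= 0.24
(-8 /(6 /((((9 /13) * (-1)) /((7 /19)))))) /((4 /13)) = 57 /7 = 8.14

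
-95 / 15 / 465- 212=-295759 / 1395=-212.01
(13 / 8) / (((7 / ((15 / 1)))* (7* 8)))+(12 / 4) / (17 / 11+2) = 37031 / 40768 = 0.91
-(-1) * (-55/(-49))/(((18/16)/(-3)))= -440/147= -2.99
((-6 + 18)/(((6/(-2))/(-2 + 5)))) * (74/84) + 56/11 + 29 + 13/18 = 33599/1386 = 24.24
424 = 424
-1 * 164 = -164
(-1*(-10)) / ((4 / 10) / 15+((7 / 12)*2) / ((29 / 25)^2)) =1261500 / 112739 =11.19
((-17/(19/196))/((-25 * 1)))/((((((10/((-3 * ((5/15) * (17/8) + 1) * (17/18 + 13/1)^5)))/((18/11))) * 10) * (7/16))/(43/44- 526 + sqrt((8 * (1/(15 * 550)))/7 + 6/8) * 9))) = 366686514.95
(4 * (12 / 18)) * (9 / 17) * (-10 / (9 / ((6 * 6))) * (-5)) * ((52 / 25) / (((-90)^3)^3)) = -13 / 8575713949218750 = -0.00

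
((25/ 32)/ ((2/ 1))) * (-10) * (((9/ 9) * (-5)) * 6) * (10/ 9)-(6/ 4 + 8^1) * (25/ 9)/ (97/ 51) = 90275/ 776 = 116.33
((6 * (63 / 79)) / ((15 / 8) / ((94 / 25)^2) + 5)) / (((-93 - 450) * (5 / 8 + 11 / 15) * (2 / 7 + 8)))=-748161792 / 4904632798999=-0.00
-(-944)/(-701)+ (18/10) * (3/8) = -18833/28040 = -0.67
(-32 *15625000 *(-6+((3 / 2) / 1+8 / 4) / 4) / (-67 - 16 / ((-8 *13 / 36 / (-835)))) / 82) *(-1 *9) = 3656250000 / 60991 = 59947.37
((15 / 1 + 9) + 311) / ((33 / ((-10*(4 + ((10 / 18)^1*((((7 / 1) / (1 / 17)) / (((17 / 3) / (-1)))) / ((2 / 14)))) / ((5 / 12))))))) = 214400 / 11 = 19490.91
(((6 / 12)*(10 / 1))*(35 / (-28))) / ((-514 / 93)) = 2325 / 2056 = 1.13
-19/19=-1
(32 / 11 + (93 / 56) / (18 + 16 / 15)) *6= 17.98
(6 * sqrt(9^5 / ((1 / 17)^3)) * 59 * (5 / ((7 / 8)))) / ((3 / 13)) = 253478160 * sqrt(17) / 7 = 149302461.07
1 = 1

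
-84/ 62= -42/ 31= -1.35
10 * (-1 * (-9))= 90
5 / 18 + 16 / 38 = 239 / 342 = 0.70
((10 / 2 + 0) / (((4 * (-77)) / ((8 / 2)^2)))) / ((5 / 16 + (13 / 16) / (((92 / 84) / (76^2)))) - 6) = -1472 / 24251227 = -0.00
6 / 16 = 3 / 8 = 0.38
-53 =-53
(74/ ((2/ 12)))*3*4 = 5328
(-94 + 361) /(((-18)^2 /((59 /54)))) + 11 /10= 58331 /29160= 2.00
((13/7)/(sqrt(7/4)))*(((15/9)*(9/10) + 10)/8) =299*sqrt(7)/392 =2.02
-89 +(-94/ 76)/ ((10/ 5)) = -6811/ 76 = -89.62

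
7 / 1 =7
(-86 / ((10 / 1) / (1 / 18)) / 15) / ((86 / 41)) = -41 / 2700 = -0.02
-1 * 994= -994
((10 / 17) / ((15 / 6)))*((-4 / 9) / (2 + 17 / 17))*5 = -80 / 459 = -0.17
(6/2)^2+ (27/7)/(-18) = 123/14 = 8.79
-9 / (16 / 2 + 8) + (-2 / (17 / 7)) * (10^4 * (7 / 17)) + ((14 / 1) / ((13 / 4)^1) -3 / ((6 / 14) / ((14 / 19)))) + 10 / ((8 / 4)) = -3868862847 / 1142128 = -3387.42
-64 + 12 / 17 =-1076 / 17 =-63.29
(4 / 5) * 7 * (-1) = -28 / 5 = -5.60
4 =4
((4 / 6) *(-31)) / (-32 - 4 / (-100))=1550 / 2397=0.65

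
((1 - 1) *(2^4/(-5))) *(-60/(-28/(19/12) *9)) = 0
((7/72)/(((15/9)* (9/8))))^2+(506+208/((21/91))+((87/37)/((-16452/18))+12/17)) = 14752959989119/10477661850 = 1408.04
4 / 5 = 0.80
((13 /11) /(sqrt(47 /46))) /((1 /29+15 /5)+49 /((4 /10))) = 754 *sqrt(2162) /3764277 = 0.01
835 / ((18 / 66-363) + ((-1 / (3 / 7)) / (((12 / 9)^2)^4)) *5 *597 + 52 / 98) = -29495459840 / 37425079799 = -0.79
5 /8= 0.62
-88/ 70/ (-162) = 22/ 2835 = 0.01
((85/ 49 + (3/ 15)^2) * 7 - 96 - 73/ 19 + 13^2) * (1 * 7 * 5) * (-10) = -28553.26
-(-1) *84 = 84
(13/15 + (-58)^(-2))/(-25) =-43747/1261500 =-0.03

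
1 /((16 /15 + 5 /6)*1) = 10 /19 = 0.53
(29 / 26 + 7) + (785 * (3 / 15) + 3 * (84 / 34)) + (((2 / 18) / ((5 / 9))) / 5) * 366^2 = 61114977 / 11050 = 5530.77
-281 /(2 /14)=-1967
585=585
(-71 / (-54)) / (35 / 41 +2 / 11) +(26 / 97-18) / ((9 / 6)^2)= -6.61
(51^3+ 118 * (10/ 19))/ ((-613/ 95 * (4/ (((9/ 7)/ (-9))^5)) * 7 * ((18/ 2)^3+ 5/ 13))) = 163900685/ 2735323249736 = 0.00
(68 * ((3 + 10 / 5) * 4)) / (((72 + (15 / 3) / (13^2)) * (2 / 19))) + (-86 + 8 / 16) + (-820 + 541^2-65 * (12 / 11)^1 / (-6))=78190431093 / 267806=291966.69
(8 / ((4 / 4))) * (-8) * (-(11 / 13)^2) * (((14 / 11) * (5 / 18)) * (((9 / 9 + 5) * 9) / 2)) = 437.40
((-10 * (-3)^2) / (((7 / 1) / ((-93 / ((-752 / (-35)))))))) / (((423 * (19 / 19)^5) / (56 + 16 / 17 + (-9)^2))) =5452125 / 300424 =18.15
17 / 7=2.43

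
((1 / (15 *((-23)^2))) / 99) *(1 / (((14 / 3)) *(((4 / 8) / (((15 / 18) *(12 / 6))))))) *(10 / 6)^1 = 5 / 3299373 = 0.00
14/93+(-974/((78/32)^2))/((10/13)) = -3862102/18135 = -212.96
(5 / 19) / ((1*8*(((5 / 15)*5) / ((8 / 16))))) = 3 / 304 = 0.01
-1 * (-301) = 301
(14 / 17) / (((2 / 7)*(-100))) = -49 / 1700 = -0.03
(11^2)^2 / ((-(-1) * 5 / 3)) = 43923 / 5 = 8784.60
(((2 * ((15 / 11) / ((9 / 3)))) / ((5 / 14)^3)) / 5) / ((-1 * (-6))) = 0.67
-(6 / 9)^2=-4 / 9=-0.44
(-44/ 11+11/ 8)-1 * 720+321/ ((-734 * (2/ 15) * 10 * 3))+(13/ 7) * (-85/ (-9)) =-32609611/ 46242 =-705.19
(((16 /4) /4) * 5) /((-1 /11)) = -55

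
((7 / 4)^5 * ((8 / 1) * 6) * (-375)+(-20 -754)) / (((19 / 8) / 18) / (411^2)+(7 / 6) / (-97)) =2795612110942563 / 113507540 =24629307.54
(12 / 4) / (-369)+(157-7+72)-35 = 23000 / 123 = 186.99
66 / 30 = 11 / 5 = 2.20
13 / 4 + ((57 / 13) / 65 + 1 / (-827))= 9269771 / 2795260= 3.32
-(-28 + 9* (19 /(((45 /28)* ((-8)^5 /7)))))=1147811 /40960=28.02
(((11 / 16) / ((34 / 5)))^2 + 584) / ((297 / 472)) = 3398983097 / 3662208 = 928.12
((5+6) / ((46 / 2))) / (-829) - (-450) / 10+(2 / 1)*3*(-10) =-286016 / 19067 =-15.00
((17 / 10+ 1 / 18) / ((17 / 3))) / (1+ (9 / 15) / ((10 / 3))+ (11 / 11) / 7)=0.23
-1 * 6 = -6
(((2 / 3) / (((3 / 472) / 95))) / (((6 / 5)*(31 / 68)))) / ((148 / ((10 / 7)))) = 38114000 / 216783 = 175.82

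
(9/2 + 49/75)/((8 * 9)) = 773/10800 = 0.07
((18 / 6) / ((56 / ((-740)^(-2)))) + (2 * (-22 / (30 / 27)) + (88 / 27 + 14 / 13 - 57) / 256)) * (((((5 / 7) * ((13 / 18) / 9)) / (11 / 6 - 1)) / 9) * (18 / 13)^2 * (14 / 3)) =-856907689289 / 314836048800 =-2.72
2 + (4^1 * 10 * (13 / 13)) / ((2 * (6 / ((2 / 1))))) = 26 / 3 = 8.67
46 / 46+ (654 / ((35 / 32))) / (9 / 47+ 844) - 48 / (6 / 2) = -19846809 / 1388695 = -14.29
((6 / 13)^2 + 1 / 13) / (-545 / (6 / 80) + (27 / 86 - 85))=-12642 / 320533681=-0.00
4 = 4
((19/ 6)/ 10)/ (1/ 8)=38/ 15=2.53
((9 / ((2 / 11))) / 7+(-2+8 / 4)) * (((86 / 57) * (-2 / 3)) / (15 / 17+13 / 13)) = -8041 / 2128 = -3.78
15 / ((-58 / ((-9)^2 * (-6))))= 3645 / 29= 125.69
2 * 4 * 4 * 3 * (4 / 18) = 64 / 3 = 21.33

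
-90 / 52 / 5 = -9 / 26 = -0.35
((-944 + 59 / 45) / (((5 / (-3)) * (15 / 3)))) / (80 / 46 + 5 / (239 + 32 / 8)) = 79030323 / 1229375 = 64.28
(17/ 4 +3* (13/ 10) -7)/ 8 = 23/ 160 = 0.14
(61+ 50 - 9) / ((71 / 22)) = 31.61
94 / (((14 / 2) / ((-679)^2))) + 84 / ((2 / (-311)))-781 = 6177279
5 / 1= 5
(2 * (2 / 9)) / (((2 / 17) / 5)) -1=17.89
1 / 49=0.02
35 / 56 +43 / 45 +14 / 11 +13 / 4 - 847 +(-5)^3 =-965.90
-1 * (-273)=273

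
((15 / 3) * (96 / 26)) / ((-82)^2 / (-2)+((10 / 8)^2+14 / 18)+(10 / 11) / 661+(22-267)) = -251285760 / 49064129413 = -0.01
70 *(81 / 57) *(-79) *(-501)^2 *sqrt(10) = -37476959310 *sqrt(10) / 19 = -6237502694.58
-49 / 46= -1.07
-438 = -438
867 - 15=852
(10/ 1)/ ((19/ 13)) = 130/ 19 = 6.84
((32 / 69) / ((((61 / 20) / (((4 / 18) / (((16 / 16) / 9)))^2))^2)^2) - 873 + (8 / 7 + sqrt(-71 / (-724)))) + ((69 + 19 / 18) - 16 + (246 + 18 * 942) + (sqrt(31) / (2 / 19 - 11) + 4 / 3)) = -19 * sqrt(31) / 207 + sqrt(12851) / 362 + 657528562347911 / 40125247218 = 16386.71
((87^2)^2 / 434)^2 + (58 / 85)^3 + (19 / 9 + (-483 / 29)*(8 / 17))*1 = 526079411010201413504717 / 30190947538500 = 17425071218.43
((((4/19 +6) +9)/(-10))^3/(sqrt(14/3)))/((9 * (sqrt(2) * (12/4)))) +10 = 10 - 24137569 * sqrt(21)/2592702000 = 9.96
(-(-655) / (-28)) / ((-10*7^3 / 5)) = 655 / 19208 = 0.03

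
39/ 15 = 13/ 5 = 2.60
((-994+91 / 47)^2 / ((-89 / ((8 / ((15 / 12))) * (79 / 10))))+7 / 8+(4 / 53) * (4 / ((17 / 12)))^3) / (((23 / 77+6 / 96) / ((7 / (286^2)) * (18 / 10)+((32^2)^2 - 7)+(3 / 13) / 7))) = -17184218298828398086952165409117 / 10587362074909798750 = -1623087807637.37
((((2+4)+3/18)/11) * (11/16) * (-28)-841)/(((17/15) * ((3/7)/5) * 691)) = -3577525/281928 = -12.69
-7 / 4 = -1.75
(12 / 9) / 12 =1 / 9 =0.11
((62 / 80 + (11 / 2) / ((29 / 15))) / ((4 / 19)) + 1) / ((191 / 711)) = 60023331 / 886240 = 67.73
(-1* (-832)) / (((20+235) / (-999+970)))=-24128 / 255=-94.62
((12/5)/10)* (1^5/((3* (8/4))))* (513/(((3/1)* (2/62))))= 5301/25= 212.04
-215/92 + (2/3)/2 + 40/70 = -2767/1932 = -1.43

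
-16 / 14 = -8 / 7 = -1.14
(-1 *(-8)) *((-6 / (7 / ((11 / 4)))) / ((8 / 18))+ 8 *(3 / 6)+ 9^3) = 40751 / 7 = 5821.57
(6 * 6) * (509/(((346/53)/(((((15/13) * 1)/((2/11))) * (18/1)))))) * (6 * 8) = 34612570080/2249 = 15390204.57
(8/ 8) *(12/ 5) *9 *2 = 216/ 5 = 43.20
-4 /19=-0.21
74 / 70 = 37 / 35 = 1.06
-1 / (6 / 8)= -1.33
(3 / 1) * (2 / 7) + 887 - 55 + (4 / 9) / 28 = 52471 / 63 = 832.87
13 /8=1.62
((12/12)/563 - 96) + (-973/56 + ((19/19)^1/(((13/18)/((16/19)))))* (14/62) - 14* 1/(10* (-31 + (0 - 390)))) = -8211020089889/72595404440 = -113.11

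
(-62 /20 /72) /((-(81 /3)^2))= 31 /524880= 0.00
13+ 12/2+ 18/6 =22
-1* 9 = -9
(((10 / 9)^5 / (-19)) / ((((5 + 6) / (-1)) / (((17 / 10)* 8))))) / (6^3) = 0.00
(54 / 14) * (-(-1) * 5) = 135 / 7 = 19.29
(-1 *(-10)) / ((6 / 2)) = 10 / 3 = 3.33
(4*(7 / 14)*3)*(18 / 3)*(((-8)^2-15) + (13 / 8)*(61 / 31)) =116505 / 62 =1879.11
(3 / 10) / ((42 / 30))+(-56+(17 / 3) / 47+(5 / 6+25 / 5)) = -49184 / 987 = -49.83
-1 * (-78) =78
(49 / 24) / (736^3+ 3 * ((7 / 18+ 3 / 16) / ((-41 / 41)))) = 0.00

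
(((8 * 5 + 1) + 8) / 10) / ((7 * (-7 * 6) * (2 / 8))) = -1 / 15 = -0.07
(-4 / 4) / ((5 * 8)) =-1 / 40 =-0.02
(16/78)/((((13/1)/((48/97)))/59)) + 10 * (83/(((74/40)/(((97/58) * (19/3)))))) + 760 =290890882508/52769067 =5512.53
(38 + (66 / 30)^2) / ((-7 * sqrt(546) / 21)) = -153 * sqrt(546) / 650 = -5.50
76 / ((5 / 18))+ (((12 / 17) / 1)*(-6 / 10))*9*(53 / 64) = 367803 / 1360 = 270.44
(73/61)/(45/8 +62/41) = 23944/142801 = 0.17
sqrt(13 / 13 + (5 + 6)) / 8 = sqrt(3) / 4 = 0.43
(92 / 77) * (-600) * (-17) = 938400 / 77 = 12187.01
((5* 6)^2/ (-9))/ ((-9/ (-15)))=-500/ 3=-166.67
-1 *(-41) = 41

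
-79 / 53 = -1.49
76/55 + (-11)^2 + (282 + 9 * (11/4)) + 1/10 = 429.23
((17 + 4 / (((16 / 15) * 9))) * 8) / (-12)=-209 / 18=-11.61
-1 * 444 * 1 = -444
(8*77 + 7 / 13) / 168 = 1145 / 312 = 3.67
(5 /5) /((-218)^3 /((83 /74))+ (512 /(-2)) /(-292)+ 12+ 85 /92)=-557428 /5148861847433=-0.00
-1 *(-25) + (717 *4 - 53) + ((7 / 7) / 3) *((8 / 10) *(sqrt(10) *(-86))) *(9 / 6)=2840 - 172 *sqrt(10) / 5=2731.22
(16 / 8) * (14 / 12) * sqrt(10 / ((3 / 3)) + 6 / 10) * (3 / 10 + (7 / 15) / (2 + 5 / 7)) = 1883 * sqrt(265) / 8550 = 3.59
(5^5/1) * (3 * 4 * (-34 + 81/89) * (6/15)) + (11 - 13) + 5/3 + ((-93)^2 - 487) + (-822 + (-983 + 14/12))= -261654917/534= -489990.48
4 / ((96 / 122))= 61 / 12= 5.08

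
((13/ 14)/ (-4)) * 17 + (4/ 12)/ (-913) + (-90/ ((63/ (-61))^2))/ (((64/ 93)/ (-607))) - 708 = 105524931763/ 1431584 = 73712.01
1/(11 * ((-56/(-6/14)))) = 3/4312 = 0.00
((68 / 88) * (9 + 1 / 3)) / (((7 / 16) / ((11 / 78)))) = 272 / 117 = 2.32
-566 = -566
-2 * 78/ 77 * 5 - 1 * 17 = -2089/ 77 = -27.13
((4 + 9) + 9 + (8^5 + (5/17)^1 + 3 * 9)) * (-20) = -11157880/17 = -656345.88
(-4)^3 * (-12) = 768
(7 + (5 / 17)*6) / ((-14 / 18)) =-1341 / 119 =-11.27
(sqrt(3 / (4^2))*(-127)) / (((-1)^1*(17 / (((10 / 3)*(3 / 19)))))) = 635*sqrt(3) / 646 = 1.70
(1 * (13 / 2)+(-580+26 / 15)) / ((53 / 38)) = -409.95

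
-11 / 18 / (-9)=11 / 162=0.07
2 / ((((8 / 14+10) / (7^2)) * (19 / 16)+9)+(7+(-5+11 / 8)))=1372 / 8665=0.16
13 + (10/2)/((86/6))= 574/43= 13.35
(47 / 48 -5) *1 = -193 / 48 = -4.02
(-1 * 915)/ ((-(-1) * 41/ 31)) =-28365/ 41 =-691.83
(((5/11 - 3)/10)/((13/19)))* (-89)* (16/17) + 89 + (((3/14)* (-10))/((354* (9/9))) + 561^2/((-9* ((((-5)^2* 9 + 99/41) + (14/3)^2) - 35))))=-4886240391301/113361978730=-43.10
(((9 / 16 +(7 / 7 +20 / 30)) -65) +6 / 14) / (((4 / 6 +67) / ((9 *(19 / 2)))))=-3581937 / 45472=-78.77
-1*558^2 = -311364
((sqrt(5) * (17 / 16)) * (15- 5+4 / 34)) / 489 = 0.05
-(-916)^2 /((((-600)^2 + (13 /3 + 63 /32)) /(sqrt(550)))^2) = -170120282112 /47777416718641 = -0.00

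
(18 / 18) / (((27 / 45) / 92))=460 / 3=153.33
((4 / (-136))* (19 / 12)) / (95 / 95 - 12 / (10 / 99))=5 / 12648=0.00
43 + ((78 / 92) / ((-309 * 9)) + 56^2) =135558905 / 42642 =3179.00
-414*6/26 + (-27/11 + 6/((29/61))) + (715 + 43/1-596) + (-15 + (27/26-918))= -545703/638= -855.33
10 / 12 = 5 / 6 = 0.83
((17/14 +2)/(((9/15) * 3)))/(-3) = -0.60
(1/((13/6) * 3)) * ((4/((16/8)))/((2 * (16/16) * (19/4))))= 0.03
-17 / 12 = -1.42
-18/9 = -2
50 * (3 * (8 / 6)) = 200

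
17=17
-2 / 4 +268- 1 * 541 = -547 / 2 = -273.50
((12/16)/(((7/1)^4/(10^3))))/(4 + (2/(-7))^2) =15/196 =0.08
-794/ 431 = -1.84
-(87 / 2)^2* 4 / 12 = -2523 / 4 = -630.75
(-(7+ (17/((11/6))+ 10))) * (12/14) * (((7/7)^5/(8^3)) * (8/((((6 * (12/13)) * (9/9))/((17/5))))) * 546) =-117.94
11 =11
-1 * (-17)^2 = -289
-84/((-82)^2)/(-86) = 21/144566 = 0.00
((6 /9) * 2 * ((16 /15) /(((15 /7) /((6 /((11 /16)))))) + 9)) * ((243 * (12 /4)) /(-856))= -891729 /58850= -15.15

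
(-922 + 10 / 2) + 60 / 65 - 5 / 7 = -83428 / 91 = -916.79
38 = 38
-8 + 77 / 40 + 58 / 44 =-2093 / 440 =-4.76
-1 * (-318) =318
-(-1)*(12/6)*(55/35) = 22/7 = 3.14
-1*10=-10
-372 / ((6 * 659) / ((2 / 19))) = -124 / 12521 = -0.01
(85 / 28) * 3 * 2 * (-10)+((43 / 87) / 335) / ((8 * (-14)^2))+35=-6724334357 / 45699360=-147.14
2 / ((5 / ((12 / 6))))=4 / 5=0.80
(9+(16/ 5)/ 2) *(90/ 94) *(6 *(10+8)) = 51516/ 47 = 1096.09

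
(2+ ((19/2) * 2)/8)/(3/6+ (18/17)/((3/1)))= 595/116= 5.13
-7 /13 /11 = -7 /143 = -0.05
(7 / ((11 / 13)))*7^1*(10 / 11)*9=57330 / 121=473.80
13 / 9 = 1.44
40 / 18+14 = 146 / 9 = 16.22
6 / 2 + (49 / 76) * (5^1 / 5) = 3.64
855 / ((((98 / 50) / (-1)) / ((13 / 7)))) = -277875 / 343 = -810.13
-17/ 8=-2.12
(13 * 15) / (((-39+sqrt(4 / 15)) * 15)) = -7605 / 22811 - 26 * sqrt(15) / 22811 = -0.34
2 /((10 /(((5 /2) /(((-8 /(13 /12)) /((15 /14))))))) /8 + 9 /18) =-260 /383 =-0.68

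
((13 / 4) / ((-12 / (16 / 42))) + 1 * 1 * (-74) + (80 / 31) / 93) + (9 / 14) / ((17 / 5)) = -76046122 / 1029231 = -73.89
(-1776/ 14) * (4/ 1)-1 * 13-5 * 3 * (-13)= -2278/ 7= -325.43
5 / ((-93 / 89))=-445 / 93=-4.78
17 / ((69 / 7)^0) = 17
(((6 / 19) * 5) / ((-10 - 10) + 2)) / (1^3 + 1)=-5 / 114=-0.04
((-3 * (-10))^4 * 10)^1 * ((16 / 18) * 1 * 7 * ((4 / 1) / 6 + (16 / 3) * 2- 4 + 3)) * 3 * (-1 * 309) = -482781600000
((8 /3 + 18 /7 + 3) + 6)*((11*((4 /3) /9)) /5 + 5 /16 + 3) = 2349841 /45360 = 51.80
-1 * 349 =-349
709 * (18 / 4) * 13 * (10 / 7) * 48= 19908720 / 7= 2844102.86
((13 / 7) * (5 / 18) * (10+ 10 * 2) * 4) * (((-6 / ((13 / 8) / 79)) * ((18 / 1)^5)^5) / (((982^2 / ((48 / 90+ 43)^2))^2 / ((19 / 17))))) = -324654193818888143216221850074094661556764672 / 172907144468975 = -1877621626428174309339519000000.00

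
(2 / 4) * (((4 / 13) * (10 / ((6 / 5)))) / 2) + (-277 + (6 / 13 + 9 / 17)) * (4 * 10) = -7319335 / 663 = -11039.72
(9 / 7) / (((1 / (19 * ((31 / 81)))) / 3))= 589 / 21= 28.05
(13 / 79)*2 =26 / 79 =0.33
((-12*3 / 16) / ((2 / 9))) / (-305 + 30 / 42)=189 / 5680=0.03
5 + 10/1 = 15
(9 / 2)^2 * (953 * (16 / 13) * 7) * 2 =4322808 / 13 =332523.69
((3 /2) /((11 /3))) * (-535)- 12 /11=-4839 /22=-219.95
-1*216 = -216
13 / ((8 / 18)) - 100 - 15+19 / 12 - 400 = -2905 / 6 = -484.17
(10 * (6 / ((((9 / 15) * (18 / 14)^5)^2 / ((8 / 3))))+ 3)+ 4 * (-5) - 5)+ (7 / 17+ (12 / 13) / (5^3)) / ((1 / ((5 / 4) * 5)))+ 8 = 7160679376665751 / 138704283471780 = 51.63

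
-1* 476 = -476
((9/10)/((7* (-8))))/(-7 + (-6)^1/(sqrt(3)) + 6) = -9/6160 + 9* sqrt(3)/3080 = 0.00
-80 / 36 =-20 / 9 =-2.22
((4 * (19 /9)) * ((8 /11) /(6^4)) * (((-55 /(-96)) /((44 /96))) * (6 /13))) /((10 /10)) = 95 /34749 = 0.00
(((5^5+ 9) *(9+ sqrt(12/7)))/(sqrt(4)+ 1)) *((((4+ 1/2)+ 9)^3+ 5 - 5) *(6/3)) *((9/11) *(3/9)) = 30843261 *sqrt(21)/77+ 277589349/22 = 14453302.59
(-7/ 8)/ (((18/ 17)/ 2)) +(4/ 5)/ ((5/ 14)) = 1057/ 1800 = 0.59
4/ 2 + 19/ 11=41/ 11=3.73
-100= -100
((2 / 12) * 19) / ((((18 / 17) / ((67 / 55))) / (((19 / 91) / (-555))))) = -411179 / 299999700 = -0.00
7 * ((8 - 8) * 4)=0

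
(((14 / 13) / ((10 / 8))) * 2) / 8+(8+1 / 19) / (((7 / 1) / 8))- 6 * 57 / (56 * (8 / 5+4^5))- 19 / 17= 3572146829 / 430649440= 8.29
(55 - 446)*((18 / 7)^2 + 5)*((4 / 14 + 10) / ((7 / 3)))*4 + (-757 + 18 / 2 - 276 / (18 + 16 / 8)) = -80820.88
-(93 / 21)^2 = -961 / 49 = -19.61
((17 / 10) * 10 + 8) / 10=5 / 2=2.50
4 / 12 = 1 / 3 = 0.33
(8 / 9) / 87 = 8 / 783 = 0.01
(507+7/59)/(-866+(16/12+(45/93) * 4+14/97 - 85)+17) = -33738540/61911827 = -0.54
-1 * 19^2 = -361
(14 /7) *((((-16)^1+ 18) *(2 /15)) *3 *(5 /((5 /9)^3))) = 5832 /125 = 46.66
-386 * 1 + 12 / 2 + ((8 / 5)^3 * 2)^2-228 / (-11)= -292.16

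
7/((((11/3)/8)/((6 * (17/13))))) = 17136/143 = 119.83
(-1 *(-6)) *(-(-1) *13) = 78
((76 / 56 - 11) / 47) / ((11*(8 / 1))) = -135 / 57904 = -0.00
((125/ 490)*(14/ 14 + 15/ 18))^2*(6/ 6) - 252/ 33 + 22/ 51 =-451690541/ 64654128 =-6.99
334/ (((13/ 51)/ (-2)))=-34068/ 13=-2620.62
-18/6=-3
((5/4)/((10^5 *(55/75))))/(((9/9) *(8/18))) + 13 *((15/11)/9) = 4160081/2112000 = 1.97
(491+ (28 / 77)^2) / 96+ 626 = 2443681 / 3872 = 631.12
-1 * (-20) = 20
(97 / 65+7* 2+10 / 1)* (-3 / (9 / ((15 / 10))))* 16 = -203.94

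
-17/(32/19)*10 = -1615/16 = -100.94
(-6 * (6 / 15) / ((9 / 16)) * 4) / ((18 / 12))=-512 / 45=-11.38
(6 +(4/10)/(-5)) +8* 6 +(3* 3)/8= 11009/200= 55.04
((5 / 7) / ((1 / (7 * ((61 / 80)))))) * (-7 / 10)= -427 / 160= -2.67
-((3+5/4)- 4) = -1/4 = -0.25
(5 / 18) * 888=740 / 3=246.67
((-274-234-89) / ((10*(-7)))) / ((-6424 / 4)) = -597 / 112420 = -0.01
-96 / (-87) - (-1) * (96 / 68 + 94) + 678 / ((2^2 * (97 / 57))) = 18757147 / 95642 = 196.12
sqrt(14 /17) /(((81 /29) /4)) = 116* sqrt(238) /1377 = 1.30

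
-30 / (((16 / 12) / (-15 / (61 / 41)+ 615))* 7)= -830250 / 427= -1944.38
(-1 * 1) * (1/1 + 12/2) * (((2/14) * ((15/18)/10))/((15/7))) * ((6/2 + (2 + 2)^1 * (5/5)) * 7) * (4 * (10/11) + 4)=-2401/165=-14.55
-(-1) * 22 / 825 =2 / 75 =0.03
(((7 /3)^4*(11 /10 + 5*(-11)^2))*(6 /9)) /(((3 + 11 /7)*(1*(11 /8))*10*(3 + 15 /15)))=9260657 /194400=47.64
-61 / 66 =-0.92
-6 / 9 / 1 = -2 / 3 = -0.67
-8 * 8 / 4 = -16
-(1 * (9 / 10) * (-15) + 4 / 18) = 239 / 18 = 13.28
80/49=1.63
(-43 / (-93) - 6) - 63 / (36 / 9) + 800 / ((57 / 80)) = 7785539 / 7068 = 1101.52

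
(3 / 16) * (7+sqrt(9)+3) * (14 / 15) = 91 / 40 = 2.28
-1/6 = -0.17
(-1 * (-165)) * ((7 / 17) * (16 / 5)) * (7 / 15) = 8624 / 85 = 101.46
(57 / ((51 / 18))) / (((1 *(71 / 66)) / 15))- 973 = -835831 / 1207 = -692.49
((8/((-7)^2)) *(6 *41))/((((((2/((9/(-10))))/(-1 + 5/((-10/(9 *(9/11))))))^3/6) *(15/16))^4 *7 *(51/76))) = 109703119.70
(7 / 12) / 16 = 7 / 192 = 0.04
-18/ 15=-6/ 5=-1.20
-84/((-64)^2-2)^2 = -21/4190209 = -0.00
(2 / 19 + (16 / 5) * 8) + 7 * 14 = 123.71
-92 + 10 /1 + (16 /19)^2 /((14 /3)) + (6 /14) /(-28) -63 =-144.86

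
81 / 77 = 1.05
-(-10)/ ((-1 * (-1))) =10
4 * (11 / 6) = 22 / 3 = 7.33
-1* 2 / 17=-2 / 17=-0.12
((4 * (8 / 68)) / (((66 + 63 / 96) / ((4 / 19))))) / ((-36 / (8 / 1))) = -2048 / 6200631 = -0.00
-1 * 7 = -7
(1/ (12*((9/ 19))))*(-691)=-13129/ 108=-121.56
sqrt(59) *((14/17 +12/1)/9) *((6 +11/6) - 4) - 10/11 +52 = 2507 *sqrt(59)/459 +562/11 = 93.04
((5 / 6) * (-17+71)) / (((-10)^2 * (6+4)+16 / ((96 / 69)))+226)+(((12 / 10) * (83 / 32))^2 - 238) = -228.28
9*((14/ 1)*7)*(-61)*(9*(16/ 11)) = -704317.09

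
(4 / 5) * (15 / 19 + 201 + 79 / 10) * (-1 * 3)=-503.25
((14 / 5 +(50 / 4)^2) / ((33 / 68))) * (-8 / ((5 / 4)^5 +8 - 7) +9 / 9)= -218633311 / 684585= -319.37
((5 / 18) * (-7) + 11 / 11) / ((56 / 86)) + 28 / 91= -7487 / 6552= -1.14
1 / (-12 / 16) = -4 / 3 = -1.33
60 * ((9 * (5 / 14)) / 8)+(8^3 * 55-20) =788595 / 28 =28164.11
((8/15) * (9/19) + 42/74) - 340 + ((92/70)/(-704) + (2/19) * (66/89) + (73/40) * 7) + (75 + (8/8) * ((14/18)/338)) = -294661368878797/1172425494240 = -251.33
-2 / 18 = -1 / 9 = -0.11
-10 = -10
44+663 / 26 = 139 / 2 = 69.50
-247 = -247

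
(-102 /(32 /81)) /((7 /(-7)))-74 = 2947 /16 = 184.19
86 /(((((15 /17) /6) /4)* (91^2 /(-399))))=-666672 /5915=-112.71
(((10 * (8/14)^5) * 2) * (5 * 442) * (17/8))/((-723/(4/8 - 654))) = 62853107200/12151461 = 5172.47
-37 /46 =-0.80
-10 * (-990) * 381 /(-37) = -3771900 /37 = -101943.24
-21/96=-7/32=-0.22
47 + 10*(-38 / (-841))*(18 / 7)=283529 / 5887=48.16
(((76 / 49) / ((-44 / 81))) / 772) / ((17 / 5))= -7695 / 7073836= -0.00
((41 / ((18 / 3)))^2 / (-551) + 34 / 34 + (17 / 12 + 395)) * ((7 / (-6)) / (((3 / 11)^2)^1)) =-6232.22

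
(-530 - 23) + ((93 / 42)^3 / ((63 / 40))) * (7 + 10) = -9417542 / 21609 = -435.82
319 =319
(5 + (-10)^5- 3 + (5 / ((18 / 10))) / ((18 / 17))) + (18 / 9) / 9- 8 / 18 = -16199287 / 162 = -99995.60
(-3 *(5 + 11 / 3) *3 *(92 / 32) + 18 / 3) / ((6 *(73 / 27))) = -7857 / 584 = -13.45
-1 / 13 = -0.08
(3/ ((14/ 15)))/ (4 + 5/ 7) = 15/ 22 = 0.68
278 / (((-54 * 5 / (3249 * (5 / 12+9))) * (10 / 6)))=-5670227 / 300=-18900.76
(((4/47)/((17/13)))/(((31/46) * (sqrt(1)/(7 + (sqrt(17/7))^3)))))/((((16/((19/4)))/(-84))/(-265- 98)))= 6186609 * sqrt(119)/20398 + 303143841/49538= 9427.98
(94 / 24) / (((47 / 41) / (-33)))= -112.75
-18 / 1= -18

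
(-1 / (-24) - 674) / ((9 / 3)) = -16175 / 72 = -224.65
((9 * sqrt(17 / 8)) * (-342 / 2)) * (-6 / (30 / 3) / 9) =513 * sqrt(34) / 20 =149.56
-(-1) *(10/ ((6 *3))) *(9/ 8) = 5/ 8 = 0.62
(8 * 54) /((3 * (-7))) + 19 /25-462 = -84317 /175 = -481.81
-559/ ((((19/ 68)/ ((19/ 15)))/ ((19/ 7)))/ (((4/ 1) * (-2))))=5777824/ 105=55026.90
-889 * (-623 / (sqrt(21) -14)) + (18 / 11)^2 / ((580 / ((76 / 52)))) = -50529669503 / 1140425 -79121 * sqrt(21) / 25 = -58810.87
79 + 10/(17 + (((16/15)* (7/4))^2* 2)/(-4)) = 273457/3433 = 79.66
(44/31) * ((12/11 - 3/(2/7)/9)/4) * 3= -0.08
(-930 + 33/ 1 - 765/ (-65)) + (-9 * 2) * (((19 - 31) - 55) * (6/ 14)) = -33522/ 91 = -368.37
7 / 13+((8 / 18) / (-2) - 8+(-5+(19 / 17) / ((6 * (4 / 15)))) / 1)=-190709 / 15912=-11.99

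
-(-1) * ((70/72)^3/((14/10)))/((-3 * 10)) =-6125/279936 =-0.02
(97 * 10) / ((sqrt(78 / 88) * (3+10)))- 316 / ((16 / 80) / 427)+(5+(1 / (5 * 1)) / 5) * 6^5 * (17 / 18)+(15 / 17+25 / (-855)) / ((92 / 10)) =-1065841476316 / 1671525+1940 * sqrt(429) / 507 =-637566.89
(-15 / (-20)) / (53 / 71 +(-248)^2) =213 / 17467348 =0.00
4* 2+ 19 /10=99 /10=9.90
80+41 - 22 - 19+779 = 859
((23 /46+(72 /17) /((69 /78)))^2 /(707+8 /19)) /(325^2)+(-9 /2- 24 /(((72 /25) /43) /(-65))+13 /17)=2426185304330213603 /104182087514700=23287.93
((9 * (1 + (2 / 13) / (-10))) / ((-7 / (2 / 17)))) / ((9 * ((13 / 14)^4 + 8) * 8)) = -87808 / 371157345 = -0.00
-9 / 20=-0.45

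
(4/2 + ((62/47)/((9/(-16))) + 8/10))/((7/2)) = 1924/14805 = 0.13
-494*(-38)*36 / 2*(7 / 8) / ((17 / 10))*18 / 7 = 7602660 / 17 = 447215.29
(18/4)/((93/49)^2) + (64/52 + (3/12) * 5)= 3.73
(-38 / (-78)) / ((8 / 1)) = 19 / 312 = 0.06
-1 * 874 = -874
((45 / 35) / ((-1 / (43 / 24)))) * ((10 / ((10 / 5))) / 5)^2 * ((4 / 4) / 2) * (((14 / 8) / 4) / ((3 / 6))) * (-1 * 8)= 129 / 16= 8.06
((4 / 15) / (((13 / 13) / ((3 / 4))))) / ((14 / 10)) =1 / 7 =0.14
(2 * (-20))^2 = 1600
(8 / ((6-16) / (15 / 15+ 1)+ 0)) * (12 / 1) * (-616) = 59136 / 5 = 11827.20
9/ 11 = 0.82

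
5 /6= 0.83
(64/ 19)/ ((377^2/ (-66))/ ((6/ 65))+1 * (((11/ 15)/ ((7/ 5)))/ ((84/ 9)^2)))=-34771968/ 240826158107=-0.00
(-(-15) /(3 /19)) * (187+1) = 17860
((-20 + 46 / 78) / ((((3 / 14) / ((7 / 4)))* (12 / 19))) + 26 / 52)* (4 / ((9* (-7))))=703363 / 44226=15.90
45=45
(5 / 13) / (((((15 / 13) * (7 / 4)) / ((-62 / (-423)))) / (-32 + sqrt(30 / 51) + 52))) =248 * sqrt(170) / 151011 + 4960 / 8883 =0.58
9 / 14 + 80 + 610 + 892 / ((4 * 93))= 902339 / 1302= 693.04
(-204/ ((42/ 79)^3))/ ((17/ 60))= -4930390/ 1029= -4791.44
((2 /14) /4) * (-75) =-75 /28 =-2.68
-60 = -60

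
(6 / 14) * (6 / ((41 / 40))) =720 / 287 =2.51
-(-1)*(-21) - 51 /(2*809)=-34029 /1618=-21.03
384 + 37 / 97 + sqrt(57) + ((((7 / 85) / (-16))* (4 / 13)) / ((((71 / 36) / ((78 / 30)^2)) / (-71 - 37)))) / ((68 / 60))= sqrt(57) + 19152012407 / 49758575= 392.45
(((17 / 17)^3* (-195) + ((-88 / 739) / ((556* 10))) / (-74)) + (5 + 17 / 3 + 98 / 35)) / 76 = -20698486909 / 8665543560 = -2.39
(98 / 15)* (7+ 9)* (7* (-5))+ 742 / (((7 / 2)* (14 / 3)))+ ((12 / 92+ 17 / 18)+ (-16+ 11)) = -10482539 / 2898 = -3617.16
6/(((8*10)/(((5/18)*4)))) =1/12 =0.08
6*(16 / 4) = 24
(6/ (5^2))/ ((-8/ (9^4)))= -19683/ 100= -196.83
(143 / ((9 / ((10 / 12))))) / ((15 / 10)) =8.83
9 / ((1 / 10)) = 90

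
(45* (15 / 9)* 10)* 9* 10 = 67500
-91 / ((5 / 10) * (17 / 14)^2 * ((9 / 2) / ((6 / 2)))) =-82.29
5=5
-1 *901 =-901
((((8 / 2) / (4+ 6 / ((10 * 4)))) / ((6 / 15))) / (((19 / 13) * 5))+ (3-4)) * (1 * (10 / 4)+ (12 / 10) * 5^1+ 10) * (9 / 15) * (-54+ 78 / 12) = 353.39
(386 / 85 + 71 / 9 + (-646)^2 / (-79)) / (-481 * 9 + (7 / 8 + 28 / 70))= 2547964232 / 2092368483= 1.22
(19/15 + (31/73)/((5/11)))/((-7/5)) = -1.57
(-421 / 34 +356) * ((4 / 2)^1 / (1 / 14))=163562 / 17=9621.29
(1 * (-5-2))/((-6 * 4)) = 7/24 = 0.29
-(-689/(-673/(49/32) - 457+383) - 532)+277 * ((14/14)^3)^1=20322297/25162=807.66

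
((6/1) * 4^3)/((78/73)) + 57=416.38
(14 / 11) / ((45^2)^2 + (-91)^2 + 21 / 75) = 350 / 1129949227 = 0.00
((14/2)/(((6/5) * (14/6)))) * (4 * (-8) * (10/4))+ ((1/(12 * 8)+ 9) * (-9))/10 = -13319/64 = -208.11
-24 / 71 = -0.34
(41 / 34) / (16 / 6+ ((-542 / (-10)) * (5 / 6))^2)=0.00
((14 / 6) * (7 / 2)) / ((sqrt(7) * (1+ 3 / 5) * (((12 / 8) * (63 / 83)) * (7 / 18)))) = 415 * sqrt(7) / 252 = 4.36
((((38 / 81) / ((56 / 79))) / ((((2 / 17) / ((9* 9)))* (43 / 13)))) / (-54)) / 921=-331721 / 119759472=-0.00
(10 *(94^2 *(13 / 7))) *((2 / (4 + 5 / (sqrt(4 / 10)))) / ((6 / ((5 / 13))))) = -3534400 / 1953 + 2209000 *sqrt(10) / 1953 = 1767.06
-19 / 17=-1.12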